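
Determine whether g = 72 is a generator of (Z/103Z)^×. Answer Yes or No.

No

φ(103) = 103 − 1 = 102 = 2 · 3 · 17.
It suffices to check that the order of 72 is not a proper divisor of 102: compute 72^(102/q) for q ∈ {2, 3, 17}.
72^51 ≡ 1 (mod 103)  [q = 2: ≡ 1 ✗]
72^34 ≡ 1 (mod 103)  [q = 3: ≡ 1 ✗]
72^6 ≡ 61 (mod 103)  [q = 17: ≢ 1 ✓]
Since 72^51 ≡ 1, the order of 72 divides 51 < 102, so 72 is not a primitive root.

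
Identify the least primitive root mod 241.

φ(241) = 241 − 1 = 240 = 2^4 · 3 · 5.
Test candidates g = 2, 3, … against the prime factors q ∈ {2, 3, 5} of φ(241): g is a generator iff g^(240/q) ≢ 1 for every such q.
g = 2: 2^120 ≡ 1 — hits 1, so not a primitive root.
g = 3: 3^120 ≡ 1 — hits 1, so not a primitive root.
g = 4: 4^120 ≡ 1 — hits 1, so not a primitive root.
g = 5: 5^120 ≡ 1 — hits 1, so not a primitive root.
g = 6: 6^120 ≡ 1 — hits 1, so not a primitive root.
g = 7: 7^120 ≡ 240; 7^80 ≡ 15; 7^48 ≡ 91 — none is 1, so 7 is a primitive root.
The smallest primitive root modulo 241 is 7.

7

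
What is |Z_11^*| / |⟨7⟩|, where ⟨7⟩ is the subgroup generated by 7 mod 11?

1

Since 7 ∈ (Z/11Z)^×, its order divides φ(11) = 11 − 1 = 10 = 2 · 5.
Divisors of 10: 1, 2, 5, 10.
Evaluate successive powers at the divisors of 10:
7^1 ≡ 7 (mod 11)
7^2 ≡ 5 (mod 11)
7^5 ≡ 10 (mod 11)
7^10 ≡ 1 (mod 11) ✓
So ord_11(7) = 10, hence |⟨7⟩| = 10.
The index is φ(11) / ord(7) = 10 / 10 = 1.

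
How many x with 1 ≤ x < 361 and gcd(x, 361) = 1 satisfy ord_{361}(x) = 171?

108

φ(361) = φ(19^2) = 19·(19−1) = 342 = 2 · 3^2 · 19.
Since (Z/361Z)^× is cyclic of order 342, the number of elements of order d is φ(d) when d | 342 and 0 otherwise.
171 = 3^2 · 19 divides 342, and φ(171) = 108.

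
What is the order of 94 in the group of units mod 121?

By Lagrange's theorem, ord_121(94) divides φ(121) = φ(11^2) = 11·(11−1) = 110 = 2 · 5 · 11.
Divisors of 110: 1, 2, 5, 10, 11, 22, 55, 110.
Evaluate successive powers at the divisors of 110:
94^1 ≡ 94
94^2 ≡ 3
94^5 ≡ 120
94^10 ≡ 1
Therefore the multiplicative order of 94 modulo 121 is 10.

10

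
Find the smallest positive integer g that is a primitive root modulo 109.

φ(109) = 109 − 1 = 108 = 2^2 · 3^3.
g is a primitive root iff g^(108/q) ≢ 1 (mod 109) for each prime q ∈ {2, 3}.
g = 2: 2^54 ≡ 108; 2^36 ≡ 1 — hits 1, so not a primitive root.
g = 3: 3^54 ≡ 1 — hits 1, so not a primitive root.
g = 4: 4^54 ≡ 1 — hits 1, so not a primitive root.
g = 5: 5^54 ≡ 1 — hits 1, so not a primitive root.
g = 6: 6^54 ≡ 108; 6^36 ≡ 63 — none is 1, so 6 is a primitive root.
The smallest primitive root modulo 109 is 6.

6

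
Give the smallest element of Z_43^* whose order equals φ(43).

3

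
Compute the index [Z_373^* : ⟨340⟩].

3

The order of 340 must divide φ(373) = 373 − 1 = 372 = 2^2 · 3 · 31.
Divisors of 372: 1, 2, 3, 4, 6, 12, 31, 62, 93, 124, 186, 372.
Evaluate successive powers at the divisors of 372:
340^1 ≡ 340 (mod 373)
340^2 ≡ 343 (mod 373)
340^3 ≡ 244 (mod 373)
340^4 ≡ 154 (mod 373)
340^6 ≡ 229 (mod 373)
340^12 ≡ 221 (mod 373)
340^31 ≡ 269 (mod 373)
340^62 ≡ 372 (mod 373)
340^93 ≡ 104 (mod 373)
340^124 ≡ 1 (mod 373) ✓
Thus |⟨340⟩| = ord(340) = 124.
The index is φ(373) / ord(340) = 372 / 124 = 3.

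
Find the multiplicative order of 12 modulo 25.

20

Since 12 ∈ (Z/25Z)^×, its order divides φ(25) = φ(5^2) = 5·(5−1) = 20 = 2^2 · 5.
Divisors of 20: 1, 2, 4, 5, 10, 20.
Compute 12^d (mod 25) for the divisors d until we hit 1:
12^1 ≡ 12
12^2 ≡ 19
12^4 ≡ 11
12^5 ≡ 7
12^10 ≡ 24
12^20 ≡ 1
Therefore the multiplicative order of 12 modulo 25 is 20.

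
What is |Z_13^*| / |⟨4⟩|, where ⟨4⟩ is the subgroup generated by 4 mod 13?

2

By Lagrange's theorem, ord_13(4) divides φ(13) = 13 − 1 = 12 = 2^2 · 3.
Divisors of 12: 1, 2, 3, 4, 6, 12.
Compute 4^d (mod 13) for the divisors d until we hit 1:
4^1 ≡ 4 (mod 13)
4^2 ≡ 3 (mod 13)
4^3 ≡ 12 (mod 13)
4^4 ≡ 9 (mod 13)
4^6 ≡ 1 (mod 13) ✓
So ord_13(4) = 6, hence |⟨4⟩| = 6.
[(Z/13Z)^× : ⟨4⟩] = 12/6 = 2.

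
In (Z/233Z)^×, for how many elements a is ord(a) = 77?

0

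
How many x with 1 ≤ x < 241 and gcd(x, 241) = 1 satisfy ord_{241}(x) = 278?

φ(241) = 241 − 1 = 240 = 2^4 · 3 · 5.
(Z/241Z)^× is cyclic (|G| = 240); a cyclic group of order m has exactly φ(d) elements of each order d | m, and none otherwise.
Here 240 is not a multiple of 278, so there are no elements of order 278.

0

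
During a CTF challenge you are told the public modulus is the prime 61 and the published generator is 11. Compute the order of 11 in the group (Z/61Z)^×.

4

ord(11) | φ(61) = 61 − 1 = 60 = 2^2 · 3 · 5.
Divisors of 60: 1, 2, 3, 4, 5, 6, 10, 12, 15, 20, 30, 60.
Test each divisor d:
11^1 ≡ 11 (mod 61)
11^2 ≡ 60 (mod 61)
11^3 ≡ 50 (mod 61)
11^4 ≡ 1 (mod 61) ✓
The smallest such exponent is 4, so the order of 11 is 4.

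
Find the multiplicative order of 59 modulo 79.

78

Since 59 ∈ (Z/79Z)^×, its order divides φ(79) = 79 − 1 = 78 = 2 · 3 · 13.
Divisors of 78: 1, 2, 3, 6, 13, 26, 39, 78.
Evaluate successive powers at the divisors of 78:
59^1 ≡ 59
59^2 ≡ 5
59^3 ≡ 58
59^6 ≡ 46
59^13 ≡ 24
59^26 ≡ 23
59^39 ≡ 78
59^78 ≡ 1
Hence ord(59) = 78.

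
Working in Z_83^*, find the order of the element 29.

41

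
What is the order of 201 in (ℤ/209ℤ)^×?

By Lagrange's theorem, ord_209(201) divides φ(209) = φ(11·19) = (11−1)·(19−1) = 10·18 = 180 = 2^2 · 3^2 · 5.
Divisors of 180: 1, 2, 3, 4, 5, 6, 9, 10, 12, 15, 18, 20, 30, 36, 45, 60, 90, 180.
Evaluate successive powers at the divisors of 180:
201^1 ≡ 201
201^2 ≡ 64
201^3 ≡ 115
201^4 ≡ 125
201^5 ≡ 45
201^6 ≡ 58
201^9 ≡ 191
201^10 ≡ 144
201^12 ≡ 20
201^15 ≡ 1
Therefore the multiplicative order of 201 modulo 209 is 15.

15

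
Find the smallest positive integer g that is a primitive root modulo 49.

φ(49) = φ(7^2) = 7·(7−1) = 42 = 2 · 3 · 7.
Test candidates g = 2, 3, … against the prime factors q ∈ {2, 3, 7} of φ(49): g is a generator iff g^(42/q) ≢ 1 for every such q.
g = 2: 2^21 ≡ 1 — hits 1, so not a primitive root.
g = 3: 3^21 ≡ 48; 3^14 ≡ 30; 3^6 ≡ 43 — none is 1, so 3 is a primitive root.
So 3 is the smallest generator of (Z/49Z)^×.

3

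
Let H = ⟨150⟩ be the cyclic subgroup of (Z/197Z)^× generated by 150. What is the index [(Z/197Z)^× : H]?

ord(150) | φ(197) = 197 − 1 = 196 = 2^2 · 7^2.
Divisors of 196: 1, 2, 4, 7, 14, 28, 49, 98, 196.
Test each divisor d:
150^1 ≡ 150 (mod 197)
150^2 ≡ 42 (mod 197)
150^4 ≡ 188 (mod 197)
150^7 ≡ 36 (mod 197)
150^14 ≡ 114 (mod 197)
150^28 ≡ 191 (mod 197)
150^49 ≡ 1 (mod 197) ✓
Thus |⟨150⟩| = ord(150) = 49.
The index is φ(197) / ord(150) = 196 / 49 = 4.

4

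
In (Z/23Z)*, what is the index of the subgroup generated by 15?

By Lagrange's theorem, ord_23(15) divides φ(23) = 23 − 1 = 22 = 2 · 11.
Divisors of 22: 1, 2, 11, 22.
Compute 15^d (mod 23) for the divisors d until we hit 1:
15^1 ≡ 15
15^2 ≡ 18
15^11 ≡ 22
15^22 ≡ 1
So ord_23(15) = 22, hence |⟨15⟩| = 22.
[(Z/23Z)^× : ⟨15⟩] = 22/22 = 1.

1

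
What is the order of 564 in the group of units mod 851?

99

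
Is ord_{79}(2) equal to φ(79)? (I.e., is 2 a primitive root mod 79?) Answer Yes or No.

φ(79) = 79 − 1 = 78 = 2 · 3 · 13.
An element g generates (Z/79Z)^× iff g^(78/q) ≢ 1 (mod 79) for each prime q ∈ {2, 3, 13}.
2^39 ≡ 1 (mod 79)  [q = 2: ≡ 1 ✗]
2^26 ≡ 23 (mod 79)  [q = 3: ≢ 1 ✓]
2^6 ≡ 64 (mod 79)  [q = 13: ≢ 1 ✓]
Since 2^39 ≡ 1, the order of 2 divides 39 < 78, so 2 is not a primitive root.

No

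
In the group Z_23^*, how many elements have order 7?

φ(23) = 23 − 1 = 22 = 2 · 11.
In a cyclic group of order 22, there are φ(d) elements of order d for each divisor d of 22, and zero for non-divisors.
Here 22 is not a multiple of 7, so there are no elements of order 7.

0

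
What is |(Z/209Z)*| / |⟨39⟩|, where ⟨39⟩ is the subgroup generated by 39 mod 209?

18

By Lagrange's theorem, ord_209(39) divides φ(209) = φ(11·19) = (11−1)·(19−1) = 10·18 = 180 = 2^2 · 3^2 · 5.
Divisors of 180: 1, 2, 3, 4, 5, 6, 9, 10, 12, 15, 18, 20, 30, 36, 45, 60, 90, 180.
Evaluate successive powers at the divisors of 180:
39^1 ≡ 39 (mod 209)
39^2 ≡ 58 (mod 209)
39^3 ≡ 172 (mod 209)
39^4 ≡ 20 (mod 209)
39^5 ≡ 153 (mod 209)
39^6 ≡ 115 (mod 209)
39^9 ≡ 134 (mod 209)
39^10 ≡ 1 (mod 209) ✓
So ord_209(39) = 10, hence |⟨39⟩| = 10.
[(Z/209Z)^× : ⟨39⟩] = 180/10 = 18.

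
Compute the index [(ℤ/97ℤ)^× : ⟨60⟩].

ord(60) | φ(97) = 97 − 1 = 96 = 2^5 · 3.
Divisors of 96: 1, 2, 3, 4, 6, 8, 12, 16, 24, 32, 48, 96.
Compute 60^d (mod 97) for the divisors d until we hit 1:
60^1 ≡ 60 (mod 97)
60^2 ≡ 11 (mod 97)
60^3 ≡ 78 (mod 97)
60^4 ≡ 24 (mod 97)
60^6 ≡ 70 (mod 97)
60^8 ≡ 91 (mod 97)
60^12 ≡ 50 (mod 97)
60^16 ≡ 36 (mod 97)
60^24 ≡ 75 (mod 97)
60^32 ≡ 35 (mod 97)
60^48 ≡ 96 (mod 97)
60^96 ≡ 1 (mod 97) ✓
So ord_97(60) = 96, hence |⟨60⟩| = 96.
The index is φ(97) / ord(60) = 96 / 96 = 1.

1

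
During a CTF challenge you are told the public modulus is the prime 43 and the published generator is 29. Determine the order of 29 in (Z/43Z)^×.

42

ord(29) | φ(43) = 43 − 1 = 42 = 2 · 3 · 7.
Divisors of 42: 1, 2, 3, 6, 7, 14, 21, 42.
Test each divisor d:
29^1 ≡ 29
29^2 ≡ 24
29^3 ≡ 8
29^6 ≡ 21
29^7 ≡ 7
29^14 ≡ 6
29^21 ≡ 42
29^42 ≡ 1
The smallest such exponent is 42, so the order of 29 is 42.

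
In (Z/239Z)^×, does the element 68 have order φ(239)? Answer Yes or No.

No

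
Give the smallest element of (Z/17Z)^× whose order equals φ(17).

3

φ(17) = 17 − 1 = 16 = 2^4.
g is a primitive root iff g^(16/q) ≢ 1 (mod 17) for each prime q ∈ {2}.
g = 2: 2^8 ≡ 1 — hits 1, so not a primitive root.
g = 3: 3^8 ≡ 16 — none is 1, so 3 is a primitive root.
So 3 is the smallest generator of (Z/17Z)^×.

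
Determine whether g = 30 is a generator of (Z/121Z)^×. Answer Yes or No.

Yes

φ(121) = φ(11^2) = 11·(11−1) = 110 = 2 · 5 · 11.
An element g generates (Z/121Z)^× iff g^(110/q) ≢ 1 (mod 121) for each prime q ∈ {2, 5, 11}.
30^55 ≡ 120 (mod 121)  [q = 2: ≢ 1 ✓]
30^22 ≡ 9 (mod 121)  [q = 5: ≢ 1 ✓]
30^10 ≡ 12 (mod 121)  [q = 11: ≢ 1 ✓]
Every test exponent gives a nontrivial residue, hence 30 generates the full group.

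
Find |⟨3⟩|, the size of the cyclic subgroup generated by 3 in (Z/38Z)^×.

18

ord(3) | φ(38) = φ(2)·φ(19) = 1·18 = 18 = 2 · 3^2.
Divisors of 18: 1, 2, 3, 6, 9, 18.
Compute 3^d (mod 38) for the divisors d until we hit 1:
3^1 ≡ 3 (mod 38)
3^2 ≡ 9 (mod 38)
3^3 ≡ 27 (mod 38)
3^6 ≡ 7 (mod 38)
3^9 ≡ 37 (mod 38)
3^18 ≡ 1 (mod 38) ✓
So ord_38(3) = 18.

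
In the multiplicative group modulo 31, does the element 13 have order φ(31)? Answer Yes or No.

Yes

φ(31) = 31 − 1 = 30 = 2 · 3 · 5.
Test 13^(30/q) mod 31 for each prime factor q of 30:
13^15 ≡ 30 (mod 31)  [q = 2: ≢ 1 ✓]
13^10 ≡ 5 (mod 31)  [q = 3: ≢ 1 ✓]
13^6 ≡ 16 (mod 31)  [q = 5: ≢ 1 ✓]
Every test exponent gives a nontrivial residue, hence 13 generates the full group.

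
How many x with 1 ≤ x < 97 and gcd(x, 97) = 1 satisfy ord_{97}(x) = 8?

4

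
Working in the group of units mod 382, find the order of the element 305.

190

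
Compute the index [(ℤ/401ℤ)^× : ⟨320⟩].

The order of 320 must divide φ(401) = 401 − 1 = 400 = 2^4 · 5^2.
Divisors of 400: 1, 2, 4, 5, 8, 10, 16, 20, 25, 40, 50, 80, 100, 200, 400.
Check 320^d mod 401 for each divisor in increasing order:
320^1 ≡ 320 (mod 401)
320^2 ≡ 145 (mod 401)
320^4 ≡ 173 (mod 401)
320^5 ≡ 22 (mod 401)
320^8 ≡ 255 (mod 401)
320^10 ≡ 83 (mod 401)
320^16 ≡ 63 (mod 401)
320^20 ≡ 72 (mod 401)
320^25 ≡ 381 (mod 401)
320^40 ≡ 372 (mod 401)
320^50 ≡ 400 (mod 401)
320^80 ≡ 39 (mod 401)
320^100 ≡ 1 (mod 401) ✓
Thus |⟨320⟩| = ord(320) = 100.
The index is φ(401) / ord(320) = 400 / 100 = 4.

4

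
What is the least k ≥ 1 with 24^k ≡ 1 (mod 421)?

The order of 24 must divide φ(421) = 421 − 1 = 420 = 2^2 · 3 · 5 · 7.
Divisors of 420: 1, 2, 3, 4, 5, 6, 7, 10, 12, 14, 15, 20, 21, 28, 30, 35, 42, 60, 70, 84, 105, 140, 210, 420.
Compute 24^d (mod 421) for the divisors d until we hit 1:
24^1 ≡ 24 (mod 421)
24^2 ≡ 155 (mod 421)
24^3 ≡ 352 (mod 421)
24^4 ≡ 28 (mod 421)
24^5 ≡ 251 (mod 421)
24^6 ≡ 130 (mod 421)
24^7 ≡ 173 (mod 421)
24^10 ≡ 272 (mod 421)
24^12 ≡ 60 (mod 421)
24^14 ≡ 38 (mod 421)
24^15 ≡ 70 (mod 421)
24^20 ≡ 309 (mod 421)
24^21 ≡ 259 (mod 421)
24^28 ≡ 181 (mod 421)
24^30 ≡ 269 (mod 421)
24^35 ≡ 159 (mod 421)
24^42 ≡ 142 (mod 421)
24^60 ≡ 370 (mod 421)
24^70 ≡ 21 (mod 421)
24^84 ≡ 377 (mod 421)
24^105 ≡ 392 (mod 421)
24^140 ≡ 20 (mod 421)
24^210 ≡ 420 (mod 421)
24^420 ≡ 1 (mod 421) ✓
The smallest such exponent is 420, so the order of 24 is 420.

420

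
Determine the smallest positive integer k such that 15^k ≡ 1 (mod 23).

Since 15 ∈ (Z/23Z)^×, its order divides φ(23) = 23 − 1 = 22 = 2 · 11.
Divisors of 22: 1, 2, 11, 22.
Evaluate successive powers at the divisors of 22:
15^1 ≡ 15 (mod 23)
15^2 ≡ 18 (mod 23)
15^11 ≡ 22 (mod 23)
15^22 ≡ 1 (mod 23) ✓
Therefore the multiplicative order of 15 modulo 23 is 22.

22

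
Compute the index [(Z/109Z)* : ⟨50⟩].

The order of 50 must divide φ(109) = 109 − 1 = 108 = 2^2 · 3^3.
Divisors of 108: 1, 2, 3, 4, 6, 9, 12, 18, 27, 36, 54, 108.
Test each divisor d:
50^1 ≡ 50
50^2 ≡ 102
50^3 ≡ 86
50^4 ≡ 49
50^6 ≡ 93
50^9 ≡ 41
50^12 ≡ 38
50^18 ≡ 46
50^27 ≡ 33
50^36 ≡ 45
50^54 ≡ 108
50^108 ≡ 1
Thus |⟨50⟩| = ord(50) = 108.
Index = |(Z/109Z)^×| / |⟨50⟩| = 108 / 108 = 1.

1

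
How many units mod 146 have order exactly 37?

0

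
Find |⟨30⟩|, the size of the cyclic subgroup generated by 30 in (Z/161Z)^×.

Since 30 ∈ (Z/161Z)^×, its order divides φ(161) = φ(7·23) = (7−1)·(23−1) = 6·22 = 132 = 2^2 · 3 · 11.
Divisors of 132: 1, 2, 3, 4, 6, 11, 12, 22, 33, 44, 66, 132.
Compute 30^d (mod 161) for the divisors d until we hit 1:
30^1 ≡ 30
30^2 ≡ 95
30^3 ≡ 113
30^4 ≡ 9
30^6 ≡ 50
30^11 ≡ 137
30^12 ≡ 85
30^22 ≡ 93
30^33 ≡ 22
30^44 ≡ 116
30^66 ≡ 1
Therefore the multiplicative order of 30 modulo 161 is 66.

66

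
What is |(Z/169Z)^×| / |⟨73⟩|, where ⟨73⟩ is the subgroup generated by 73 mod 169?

3

By Lagrange's theorem, ord_169(73) divides φ(169) = φ(13^2) = 13·(13−1) = 156 = 2^2 · 3 · 13.
Divisors of 156: 1, 2, 3, 4, 6, 12, 13, 26, 39, 52, 78, 156.
Evaluate successive powers at the divisors of 156:
73^1 ≡ 73 (mod 169)
73^2 ≡ 90 (mod 169)
73^3 ≡ 148 (mod 169)
73^4 ≡ 157 (mod 169)
73^6 ≡ 103 (mod 169)
73^12 ≡ 131 (mod 169)
73^13 ≡ 99 (mod 169)
73^26 ≡ 168 (mod 169)
73^39 ≡ 70 (mod 169)
73^52 ≡ 1 (mod 169) ✓
So ord_169(73) = 52, hence |⟨73⟩| = 52.
[(Z/169Z)^× : ⟨73⟩] = 156/52 = 3.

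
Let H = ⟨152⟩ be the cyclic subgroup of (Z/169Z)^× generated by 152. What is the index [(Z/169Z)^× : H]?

4

The order of 152 must divide φ(169) = φ(13^2) = 13·(13−1) = 156 = 2^2 · 3 · 13.
Divisors of 156: 1, 2, 3, 4, 6, 12, 13, 26, 39, 52, 78, 156.
Check 152^d mod 169 for each divisor in increasing order:
152^1 ≡ 152 (mod 169)
152^2 ≡ 120 (mod 169)
152^3 ≡ 157 (mod 169)
152^4 ≡ 35 (mod 169)
152^6 ≡ 144 (mod 169)
152^12 ≡ 118 (mod 169)
152^13 ≡ 22 (mod 169)
152^26 ≡ 146 (mod 169)
152^39 ≡ 1 (mod 169) ✓
Thus |⟨152⟩| = ord(152) = 39.
Index = |(Z/169Z)^×| / |⟨152⟩| = 156 / 39 = 4.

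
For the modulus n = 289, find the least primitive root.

φ(289) = φ(17^2) = 17·(17−1) = 272 = 2^4 · 17.
g is a primitive root iff g^(272/q) ≢ 1 (mod 289) for each prime q ∈ {2, 17}.
g = 2: 2^136 ≡ 1 — hits 1, so not a primitive root.
g = 3: 3^136 ≡ 288; 3^16 ≡ 171 — none is 1, so 3 is a primitive root.
So 3 is the smallest generator of (Z/289Z)^×.

3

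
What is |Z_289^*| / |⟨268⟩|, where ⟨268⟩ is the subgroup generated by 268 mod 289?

By Lagrange's theorem, ord_289(268) divides φ(289) = φ(17^2) = 17·(17−1) = 272 = 2^4 · 17.
Divisors of 272: 1, 2, 4, 8, 16, 17, 34, 68, 136, 272.
Test each divisor d:
268^1 ≡ 268 (mod 289)
268^2 ≡ 152 (mod 289)
268^4 ≡ 273 (mod 289)
268^8 ≡ 256 (mod 289)
268^16 ≡ 222 (mod 289)
268^17 ≡ 251 (mod 289)
268^34 ≡ 288 (mod 289)
268^68 ≡ 1 (mod 289) ✓
The order of 268 is 68, so the subgroup it generates has 68 elements.
Index = |(Z/289Z)^×| / |⟨268⟩| = 272 / 68 = 4.

4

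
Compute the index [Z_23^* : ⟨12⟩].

Since 12 ∈ (Z/23Z)^×, its order divides φ(23) = 23 − 1 = 22 = 2 · 11.
Divisors of 22: 1, 2, 11, 22.
Evaluate successive powers at the divisors of 22:
12^1 ≡ 12 (mod 23)
12^2 ≡ 6 (mod 23)
12^11 ≡ 1 (mod 23) ✓
So ord_23(12) = 11, hence |⟨12⟩| = 11.
Index = |(Z/23Z)^×| / |⟨12⟩| = 22 / 11 = 2.

2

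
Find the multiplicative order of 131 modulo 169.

ord(131) | φ(169) = φ(13^2) = 13·(13−1) = 156 = 2^2 · 3 · 13.
Divisors of 156: 1, 2, 3, 4, 6, 12, 13, 26, 39, 52, 78, 156.
Check 131^d mod 169 for each divisor in increasing order:
131^1 ≡ 131 (mod 169)
131^2 ≡ 92 (mod 169)
131^3 ≡ 53 (mod 169)
131^4 ≡ 14 (mod 169)
131^6 ≡ 105 (mod 169)
131^12 ≡ 40 (mod 169)
131^13 ≡ 1 (mod 169) ✓
So ord_169(131) = 13.

13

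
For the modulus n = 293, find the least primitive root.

2

φ(293) = 293 − 1 = 292 = 2^2 · 73.
Test candidates g = 2, 3, … against the prime factors q ∈ {2, 73} of φ(293): g is a generator iff g^(292/q) ≢ 1 for every such q.
g = 2: 2^146 ≡ 292; 2^4 ≡ 16 — none is 1, so 2 is a primitive root.
So 2 is the smallest generator of (Z/293Z)^×.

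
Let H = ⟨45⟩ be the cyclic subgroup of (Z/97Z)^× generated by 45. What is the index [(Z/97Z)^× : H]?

3

The order of 45 must divide φ(97) = 97 − 1 = 96 = 2^5 · 3.
Divisors of 96: 1, 2, 3, 4, 6, 8, 12, 16, 24, 32, 48, 96.
Evaluate successive powers at the divisors of 96:
45^1 ≡ 45 (mod 97)
45^2 ≡ 85 (mod 97)
45^3 ≡ 42 (mod 97)
45^4 ≡ 47 (mod 97)
45^6 ≡ 18 (mod 97)
45^8 ≡ 75 (mod 97)
45^12 ≡ 33 (mod 97)
45^16 ≡ 96 (mod 97)
45^24 ≡ 22 (mod 97)
45^32 ≡ 1 (mod 97) ✓
Thus |⟨45⟩| = ord(45) = 32.
Index = |(Z/97Z)^×| / |⟨45⟩| = 96 / 32 = 3.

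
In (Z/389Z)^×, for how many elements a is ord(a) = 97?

96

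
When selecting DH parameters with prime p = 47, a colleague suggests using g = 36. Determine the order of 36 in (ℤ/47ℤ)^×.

Since 36 ∈ (Z/47Z)^×, its order divides φ(47) = 47 − 1 = 46 = 2 · 23.
Divisors of 46: 1, 2, 23, 46.
Check 36^d mod 47 for each divisor in increasing order:
36^1 ≡ 36 (mod 47)
36^2 ≡ 27 (mod 47)
36^23 ≡ 1 (mod 47) ✓
Hence ord(36) = 23.

23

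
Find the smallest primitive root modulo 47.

φ(47) = 47 − 1 = 46 = 2 · 23.
g is a primitive root iff g^(46/q) ≢ 1 (mod 47) for each prime q ∈ {2, 23}.
g = 2: 2^23 ≡ 1 — hits 1, so not a primitive root.
g = 3: 3^23 ≡ 1 — hits 1, so not a primitive root.
g = 4: 4^23 ≡ 1 — hits 1, so not a primitive root.
g = 5: 5^23 ≡ 46; 5^2 ≡ 25 — none is 1, so 5 is a primitive root.
Hence the least primitive root of 47 is 5.

5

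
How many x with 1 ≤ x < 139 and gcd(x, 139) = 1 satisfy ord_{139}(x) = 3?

φ(139) = 139 − 1 = 138 = 2 · 3 · 23.
Since (Z/139Z)^× is cyclic of order 138, the number of elements of order d is φ(d) when d | 138 and 0 otherwise.
3 | 138, and φ(3) = 3 − 1 = 2.

2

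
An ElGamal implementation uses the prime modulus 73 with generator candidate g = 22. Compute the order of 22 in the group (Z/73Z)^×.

The order of 22 must divide φ(73) = 73 − 1 = 72 = 2^3 · 3^2.
Divisors of 72: 1, 2, 3, 4, 6, 8, 9, 12, 18, 24, 36, 72.
Compute 22^d (mod 73) for the divisors d until we hit 1:
22^1 ≡ 22 (mod 73)
22^2 ≡ 46 (mod 73)
22^3 ≡ 63 (mod 73)
22^4 ≡ 72 (mod 73)
22^6 ≡ 27 (mod 73)
22^8 ≡ 1 (mod 73) ✓
Hence ord(22) = 8.

8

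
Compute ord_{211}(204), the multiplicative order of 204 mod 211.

105

By Lagrange's theorem, ord_211(204) divides φ(211) = 211 − 1 = 210 = 2 · 3 · 5 · 7.
Divisors of 210: 1, 2, 3, 5, 6, 7, 10, 14, 15, 21, 30, 35, 42, 70, 105, 210.
Compute 204^d (mod 211) for the divisors d until we hit 1:
204^1 ≡ 204
204^2 ≡ 49
204^3 ≡ 79
204^5 ≡ 73
204^6 ≡ 122
204^7 ≡ 201
204^10 ≡ 54
204^14 ≡ 100
204^15 ≡ 144
204^21 ≡ 55
204^30 ≡ 58
204^35 ≡ 14
204^42 ≡ 71
204^70 ≡ 196
204^105 ≡ 1
So ord_211(204) = 105.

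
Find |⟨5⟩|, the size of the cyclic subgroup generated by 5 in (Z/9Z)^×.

6

ord(5) | φ(9) = φ(3^2) = 3·(3−1) = 6 = 2 · 3.
Divisors of 6: 1, 2, 3, 6.
Evaluate successive powers at the divisors of 6:
5^1 ≡ 5 (mod 9)
5^2 ≡ 7 (mod 9)
5^3 ≡ 8 (mod 9)
5^6 ≡ 1 (mod 9) ✓
So ord_9(5) = 6.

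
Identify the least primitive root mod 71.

7

φ(71) = 71 − 1 = 70 = 2 · 5 · 7.
Test candidates g = 2, 3, … against the prime factors q ∈ {2, 5, 7} of φ(71): g is a generator iff g^(70/q) ≢ 1 for every such q.
g = 2: 2^35 ≡ 1 — hits 1, so not a primitive root.
g = 3: 3^35 ≡ 1 — hits 1, so not a primitive root.
g = 4: 4^35 ≡ 1 — hits 1, so not a primitive root.
g = 5: 5^35 ≡ 1 — hits 1, so not a primitive root.
g = 6: 6^35 ≡ 1 — hits 1, so not a primitive root.
g = 7: 7^35 ≡ 70; 7^14 ≡ 54; 7^10 ≡ 45 — none is 1, so 7 is a primitive root.
The smallest primitive root modulo 71 is 7.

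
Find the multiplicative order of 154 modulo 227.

226

Since 154 ∈ (Z/227Z)^×, its order divides φ(227) = 227 − 1 = 226 = 2 · 113.
Divisors of 226: 1, 2, 113, 226.
Check 154^d mod 227 for each divisor in increasing order:
154^1 ≡ 154
154^2 ≡ 108
154^113 ≡ 226
154^226 ≡ 1
The smallest such exponent is 226, so the order of 154 is 226.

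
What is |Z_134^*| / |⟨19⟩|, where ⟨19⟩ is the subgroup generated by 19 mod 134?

2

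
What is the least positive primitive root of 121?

2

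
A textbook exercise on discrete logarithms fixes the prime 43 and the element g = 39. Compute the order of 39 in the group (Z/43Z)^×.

14

ord(39) | φ(43) = 43 − 1 = 42 = 2 · 3 · 7.
Divisors of 42: 1, 2, 3, 6, 7, 14, 21, 42.
Evaluate successive powers at the divisors of 42:
39^1 ≡ 39
39^2 ≡ 16
39^3 ≡ 22
39^6 ≡ 11
39^7 ≡ 42
39^14 ≡ 1
Therefore the multiplicative order of 39 modulo 43 is 14.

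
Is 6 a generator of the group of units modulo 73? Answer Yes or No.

φ(73) = 73 − 1 = 72 = 2^3 · 3^2.
Test 6^(72/q) mod 73 for each prime factor q of 72:
6^36 ≡ 1 (mod 73)  [q = 2: ≡ 1 ✗]
6^24 ≡ 64 (mod 73)  [q = 3: ≢ 1 ✓]
Since 6^36 ≡ 1, the order of 6 divides 36 < 72, so 6 is not a primitive root.

No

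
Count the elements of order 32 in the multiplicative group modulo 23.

0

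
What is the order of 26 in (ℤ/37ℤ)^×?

Since 26 ∈ (Z/37Z)^×, its order divides φ(37) = 37 − 1 = 36 = 2^2 · 3^2.
Divisors of 36: 1, 2, 3, 4, 6, 9, 12, 18, 36.
Compute 26^d (mod 37) for the divisors d until we hit 1:
26^1 ≡ 26 (mod 37)
26^2 ≡ 10 (mod 37)
26^3 ≡ 1 (mod 37) ✓
Hence ord(26) = 3.

3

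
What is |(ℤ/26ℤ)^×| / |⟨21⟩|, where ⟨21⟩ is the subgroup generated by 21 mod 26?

3

The order of 21 must divide φ(26) = φ(2)·φ(13) = 1·12 = 12 = 2^2 · 3.
Divisors of 12: 1, 2, 3, 4, 6, 12.
Test each divisor d:
21^1 ≡ 21
21^2 ≡ 25
21^3 ≡ 5
21^4 ≡ 1
So ord_26(21) = 4, hence |⟨21⟩| = 4.
[(Z/26Z)^× : ⟨21⟩] = 12/4 = 3.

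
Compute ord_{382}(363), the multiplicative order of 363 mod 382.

95

The order of 363 must divide φ(382) = φ(2)·φ(191) = 1·190 = 190 = 2 · 5 · 19.
Divisors of 190: 1, 2, 5, 10, 19, 38, 95, 190.
Test each divisor d:
363^1 ≡ 363 (mod 382)
363^2 ≡ 361 (mod 382)
363^5 ≡ 25 (mod 382)
363^10 ≡ 243 (mod 382)
363^19 ≡ 109 (mod 382)
363^38 ≡ 39 (mod 382)
363^95 ≡ 1 (mod 382) ✓
The smallest such exponent is 95, so the order of 363 is 95.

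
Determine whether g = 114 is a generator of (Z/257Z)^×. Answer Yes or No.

No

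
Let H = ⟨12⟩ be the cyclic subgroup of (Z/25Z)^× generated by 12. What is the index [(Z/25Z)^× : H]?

1

By Lagrange's theorem, ord_25(12) divides φ(25) = φ(5^2) = 5·(5−1) = 20 = 2^2 · 5.
Divisors of 20: 1, 2, 4, 5, 10, 20.
Check 12^d mod 25 for each divisor in increasing order:
12^1 ≡ 12
12^2 ≡ 19
12^4 ≡ 11
12^5 ≡ 7
12^10 ≡ 24
12^20 ≡ 1
The order of 12 is 20, so the subgroup it generates has 20 elements.
[(Z/25Z)^× : ⟨12⟩] = 20/20 = 1.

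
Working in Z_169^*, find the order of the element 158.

156

Since 158 ∈ (Z/169Z)^×, its order divides φ(169) = φ(13^2) = 13·(13−1) = 156 = 2^2 · 3 · 13.
Divisors of 156: 1, 2, 3, 4, 6, 12, 13, 26, 39, 52, 78, 156.
Evaluate successive powers at the divisors of 156:
158^1 ≡ 158
158^2 ≡ 121
158^3 ≡ 21
158^4 ≡ 107
158^6 ≡ 103
158^12 ≡ 131
158^13 ≡ 80
158^26 ≡ 147
158^39 ≡ 99
158^52 ≡ 146
158^78 ≡ 168
158^156 ≡ 1
So ord_169(158) = 156.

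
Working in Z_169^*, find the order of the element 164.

52

ord(164) | φ(169) = φ(13^2) = 13·(13−1) = 156 = 2^2 · 3 · 13.
Divisors of 156: 1, 2, 3, 4, 6, 12, 13, 26, 39, 52, 78, 156.
Compute 164^d (mod 169) for the divisors d until we hit 1:
164^1 ≡ 164 (mod 169)
164^2 ≡ 25 (mod 169)
164^3 ≡ 44 (mod 169)
164^4 ≡ 118 (mod 169)
164^6 ≡ 77 (mod 169)
164^12 ≡ 14 (mod 169)
164^13 ≡ 99 (mod 169)
164^26 ≡ 168 (mod 169)
164^39 ≡ 70 (mod 169)
164^52 ≡ 1 (mod 169) ✓
Therefore the multiplicative order of 164 modulo 169 is 52.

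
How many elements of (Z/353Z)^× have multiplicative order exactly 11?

10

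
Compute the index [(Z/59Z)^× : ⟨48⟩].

ord(48) | φ(59) = 59 − 1 = 58 = 2 · 29.
Divisors of 58: 1, 2, 29, 58.
Compute 48^d (mod 59) for the divisors d until we hit 1:
48^1 ≡ 48 (mod 59)
48^2 ≡ 3 (mod 59)
48^29 ≡ 1 (mod 59) ✓
The order of 48 is 29, so the subgroup it generates has 29 elements.
[(Z/59Z)^× : ⟨48⟩] = 58/29 = 2.

2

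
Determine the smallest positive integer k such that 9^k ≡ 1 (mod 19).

Since 9 ∈ (Z/19Z)^×, its order divides φ(19) = 19 − 1 = 18 = 2 · 3^2.
Divisors of 18: 1, 2, 3, 6, 9, 18.
Evaluate successive powers at the divisors of 18:
9^1 ≡ 9
9^2 ≡ 5
9^3 ≡ 7
9^6 ≡ 11
9^9 ≡ 1
So ord_19(9) = 9.

9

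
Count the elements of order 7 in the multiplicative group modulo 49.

φ(49) = φ(7^2) = 7·(7−1) = 42 = 2 · 3 · 7.
(Z/49Z)^× is cyclic (|G| = 42); a cyclic group of order m has exactly φ(d) elements of each order d | m, and none otherwise.
7 | 42, and φ(7) = 7 − 1 = 6.

6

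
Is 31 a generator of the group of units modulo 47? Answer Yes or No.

φ(47) = 47 − 1 = 46 = 2 · 23.
Test 31^(46/q) mod 47 for each prime factor q of 46:
31^23 ≡ 46 (mod 47)  [q = 2: ≢ 1 ✓]
31^2 ≡ 21 (mod 47)  [q = 23: ≢ 1 ✓]
None equal 1, so ord_47(31) = 46: 31 is a primitive root.

Yes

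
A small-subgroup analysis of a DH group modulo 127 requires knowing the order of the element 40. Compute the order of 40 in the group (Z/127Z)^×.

42

The order of 40 must divide φ(127) = 127 − 1 = 126 = 2 · 3^2 · 7.
Divisors of 126: 1, 2, 3, 6, 7, 9, 14, 18, 21, 42, 63, 126.
Compute 40^d (mod 127) for the divisors d until we hit 1:
40^1 ≡ 40 (mod 127)
40^2 ≡ 76 (mod 127)
40^3 ≡ 119 (mod 127)
40^6 ≡ 64 (mod 127)
40^7 ≡ 20 (mod 127)
40^9 ≡ 123 (mod 127)
40^14 ≡ 19 (mod 127)
40^18 ≡ 16 (mod 127)
40^21 ≡ 126 (mod 127)
40^42 ≡ 1 (mod 127) ✓
Therefore the multiplicative order of 40 modulo 127 is 42.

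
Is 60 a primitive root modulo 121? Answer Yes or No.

φ(121) = φ(11^2) = 11·(11−1) = 110 = 2 · 5 · 11.
An element g generates (Z/121Z)^× iff g^(110/q) ≢ 1 (mod 121) for each prime q ∈ {2, 5, 11}.
60^55 ≡ 1 (mod 121)  [q = 2: ≡ 1 ✗]
60^22 ≡ 3 (mod 121)  [q = 5: ≢ 1 ✓]
60^10 ≡ 67 (mod 121)  [q = 11: ≢ 1 ✓]
The check at q = 2 fails, so 60 generates a proper subgroup.

No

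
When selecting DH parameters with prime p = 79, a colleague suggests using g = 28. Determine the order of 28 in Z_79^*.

78

By Lagrange's theorem, ord_79(28) divides φ(79) = 79 − 1 = 78 = 2 · 3 · 13.
Divisors of 78: 1, 2, 3, 6, 13, 26, 39, 78.
Evaluate successive powers at the divisors of 78:
28^1 ≡ 28
28^2 ≡ 73
28^3 ≡ 69
28^6 ≡ 21
28^13 ≡ 24
28^26 ≡ 23
28^39 ≡ 78
28^78 ≡ 1
Hence ord(28) = 78.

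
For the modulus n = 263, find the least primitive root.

5

φ(263) = 263 − 1 = 262 = 2 · 131.
Test candidates g = 2, 3, … against the prime factors q ∈ {2, 131} of φ(263): g is a generator iff g^(262/q) ≢ 1 for every such q.
g = 2: 2^131 ≡ 1 — hits 1, so not a primitive root.
g = 3: 3^131 ≡ 1 — hits 1, so not a primitive root.
g = 4: 4^131 ≡ 1 — hits 1, so not a primitive root.
g = 5: 5^131 ≡ 262; 5^2 ≡ 25 — none is 1, so 5 is a primitive root.
The smallest primitive root modulo 263 is 5.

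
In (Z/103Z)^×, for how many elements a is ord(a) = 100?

0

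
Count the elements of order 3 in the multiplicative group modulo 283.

2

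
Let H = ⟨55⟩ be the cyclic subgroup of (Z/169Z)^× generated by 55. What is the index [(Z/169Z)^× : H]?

ord(55) | φ(169) = φ(13^2) = 13·(13−1) = 156 = 2^2 · 3 · 13.
Divisors of 156: 1, 2, 3, 4, 6, 12, 13, 26, 39, 52, 78, 156.
Evaluate successive powers at the divisors of 156:
55^1 ≡ 55 (mod 169)
55^2 ≡ 152 (mod 169)
55^3 ≡ 79 (mod 169)
55^4 ≡ 120 (mod 169)
55^6 ≡ 157 (mod 169)
55^12 ≡ 144 (mod 169)
55^13 ≡ 146 (mod 169)
55^26 ≡ 22 (mod 169)
55^39 ≡ 1 (mod 169) ✓
The order of 55 is 39, so the subgroup it generates has 39 elements.
Index = |(Z/169Z)^×| / |⟨55⟩| = 156 / 39 = 4.

4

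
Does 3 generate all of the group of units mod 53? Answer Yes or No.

Yes

φ(53) = 53 − 1 = 52 = 2^2 · 13.
Test 3^(52/q) mod 53 for each prime factor q of 52:
3^26 ≡ 52 (mod 53)  [q = 2: ≢ 1 ✓]
3^4 ≡ 28 (mod 53)  [q = 13: ≢ 1 ✓]
None equal 1, so ord_53(3) = 52: 3 is a primitive root.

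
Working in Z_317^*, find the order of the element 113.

The order of 113 must divide φ(317) = 317 − 1 = 316 = 2^2 · 79.
Divisors of 316: 1, 2, 4, 79, 158, 316.
Compute 113^d (mod 317) for the divisors d until we hit 1:
113^1 ≡ 113
113^2 ≡ 89
113^4 ≡ 313
113^79 ≡ 1
So ord_317(113) = 79.

79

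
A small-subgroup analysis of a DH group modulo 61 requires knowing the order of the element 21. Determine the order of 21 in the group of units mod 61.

12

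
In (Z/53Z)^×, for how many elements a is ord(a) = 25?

0

φ(53) = 53 − 1 = 52 = 2^2 · 13.
(Z/53Z)^× is cyclic (|G| = 52); a cyclic group of order m has exactly φ(d) elements of each order d | m, and none otherwise.
Since 25 ∤ 52, the count is 0.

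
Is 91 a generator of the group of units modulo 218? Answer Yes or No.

Yes

φ(218) = φ(2)·φ(109) = 1·108 = 108 = 2^2 · 3^3.
It suffices to check that the order of 91 is not a proper divisor of 108: compute 91^(108/q) for q ∈ {2, 3}.
91^54 ≡ 217 (mod 218)  [q = 2: ≢ 1 ✓]
91^36 ≡ 45 (mod 218)  [q = 3: ≢ 1 ✓]
None equal 1, so ord_218(91) = 108: 91 is a primitive root.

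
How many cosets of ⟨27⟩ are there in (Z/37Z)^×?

6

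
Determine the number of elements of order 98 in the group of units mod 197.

42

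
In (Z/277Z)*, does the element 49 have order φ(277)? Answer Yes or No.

φ(277) = 277 − 1 = 276 = 2^2 · 3 · 23.
49 is a primitive root mod 277 iff 49^(φ(277)/q) ≢ 1 for every prime q | φ(277), i.e. q ∈ {2, 3, 23}.
49^138 ≡ 1 (mod 277)  [q = 2: ≡ 1 ✗]
49^92 ≡ 160 (mod 277)  [q = 3: ≢ 1 ✓]
49^12 ≡ 19 (mod 277)  [q = 23: ≢ 1 ✓]
49^138 ≡ 1 shows ord(49) | 138, strictly less than φ(277); not a primitive root.

No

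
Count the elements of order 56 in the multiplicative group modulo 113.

φ(113) = 113 − 1 = 112 = 2^4 · 7.
Since (Z/113Z)^× is cyclic of order 112, the number of elements of order d is φ(d) when d | 112 and 0 otherwise.
56 = 2^3 · 7 divides 112, and φ(56) = 24.

24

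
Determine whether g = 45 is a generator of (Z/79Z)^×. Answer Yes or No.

No

φ(79) = 79 − 1 = 78 = 2 · 3 · 13.
It suffices to check that the order of 45 is not a proper divisor of 78: compute 45^(78/q) for q ∈ {2, 3, 13}.
45^39 ≡ 1 (mod 79)  [q = 2: ≡ 1 ✗]
45^26 ≡ 23 (mod 79)  [q = 3: ≢ 1 ✓]
45^6 ≡ 22 (mod 79)  [q = 13: ≢ 1 ✓]
45^39 ≡ 1 shows ord(45) | 39, strictly less than φ(79); not a primitive root.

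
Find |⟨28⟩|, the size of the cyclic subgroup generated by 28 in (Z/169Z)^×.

156

Since 28 ∈ (Z/169Z)^×, its order divides φ(169) = φ(13^2) = 13·(13−1) = 156 = 2^2 · 3 · 13.
Divisors of 156: 1, 2, 3, 4, 6, 12, 13, 26, 39, 52, 78, 156.
Compute 28^d (mod 169) for the divisors d until we hit 1:
28^1 ≡ 28 (mod 169)
28^2 ≡ 108 (mod 169)
28^3 ≡ 151 (mod 169)
28^4 ≡ 3 (mod 169)
28^6 ≡ 155 (mod 169)
28^12 ≡ 27 (mod 169)
28^13 ≡ 80 (mod 169)
28^26 ≡ 147 (mod 169)
28^39 ≡ 99 (mod 169)
28^52 ≡ 146 (mod 169)
28^78 ≡ 168 (mod 169)
28^156 ≡ 1 (mod 169) ✓
Hence ord(28) = 156.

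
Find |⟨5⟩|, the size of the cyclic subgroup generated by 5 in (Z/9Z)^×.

6

The order of 5 must divide φ(9) = φ(3^2) = 3·(3−1) = 6 = 2 · 3.
Divisors of 6: 1, 2, 3, 6.
Evaluate successive powers at the divisors of 6:
5^1 ≡ 5
5^2 ≡ 7
5^3 ≡ 8
5^6 ≡ 1
So ord_9(5) = 6.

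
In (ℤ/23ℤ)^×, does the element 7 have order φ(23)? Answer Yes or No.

φ(23) = 23 − 1 = 22 = 2 · 11.
Test 7^(22/q) mod 23 for each prime factor q of 22:
7^11 ≡ 22 (mod 23)  [q = 2: ≢ 1 ✓]
7^2 ≡ 3 (mod 23)  [q = 11: ≢ 1 ✓]
All checks pass, so 7 has order 22 and is a primitive root modulo 23.

Yes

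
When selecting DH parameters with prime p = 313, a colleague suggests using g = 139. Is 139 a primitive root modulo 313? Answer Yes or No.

φ(313) = 313 − 1 = 312 = 2^3 · 3 · 13.
It suffices to check that the order of 139 is not a proper divisor of 312: compute 139^(312/q) for q ∈ {2, 3, 13}.
139^156 ≡ 1 (mod 313)  [q = 2: ≡ 1 ✗]
139^104 ≡ 98 (mod 313)  [q = 3: ≢ 1 ✓]
139^24 ≡ 113 (mod 313)  [q = 13: ≢ 1 ✓]
Since 139^156 ≡ 1, the order of 139 divides 156 < 312, so 139 is not a primitive root.

No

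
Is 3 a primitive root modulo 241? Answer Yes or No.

No

φ(241) = 241 − 1 = 240 = 2^4 · 3 · 5.
An element g generates (Z/241Z)^× iff g^(240/q) ≢ 1 (mod 241) for each prime q ∈ {2, 3, 5}.
3^120 ≡ 1 (mod 241)  [q = 2: ≡ 1 ✗]
3^80 ≡ 225 (mod 241)  [q = 3: ≢ 1 ✓]
3^48 ≡ 87 (mod 241)  [q = 5: ≢ 1 ✓]
Since 3^120 ≡ 1, the order of 3 divides 120 < 240, so 3 is not a primitive root.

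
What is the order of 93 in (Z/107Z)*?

ord(93) | φ(107) = 107 − 1 = 106 = 2 · 53.
Divisors of 106: 1, 2, 53, 106.
Evaluate successive powers at the divisors of 106:
93^1 ≡ 93
93^2 ≡ 89
93^53 ≡ 106
93^106 ≡ 1
Hence ord(93) = 106.

106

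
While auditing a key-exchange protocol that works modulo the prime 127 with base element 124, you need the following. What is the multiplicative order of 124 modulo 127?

63

Since 124 ∈ (Z/127Z)^×, its order divides φ(127) = 127 − 1 = 126 = 2 · 3^2 · 7.
Divisors of 126: 1, 2, 3, 6, 7, 9, 14, 18, 21, 42, 63, 126.
Test each divisor d:
124^1 ≡ 124 (mod 127)
124^2 ≡ 9 (mod 127)
124^3 ≡ 100 (mod 127)
124^6 ≡ 94 (mod 127)
124^7 ≡ 99 (mod 127)
124^9 ≡ 2 (mod 127)
124^14 ≡ 22 (mod 127)
124^18 ≡ 4 (mod 127)
124^21 ≡ 19 (mod 127)
124^42 ≡ 107 (mod 127)
124^63 ≡ 1 (mod 127) ✓
So ord_127(124) = 63.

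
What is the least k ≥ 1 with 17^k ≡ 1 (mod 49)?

42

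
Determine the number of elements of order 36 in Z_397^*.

12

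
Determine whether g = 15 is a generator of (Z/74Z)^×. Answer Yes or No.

φ(74) = φ(2)·φ(37) = 1·36 = 36 = 2^2 · 3^2.
An element g generates (Z/74Z)^× iff g^(36/q) ≢ 1 (mod 74) for each prime q ∈ {2, 3}.
15^18 ≡ 73 (mod 74)  [q = 2: ≢ 1 ✓]
15^12 ≡ 63 (mod 74)  [q = 3: ≢ 1 ✓]
All checks pass, so 15 has order 36 and is a primitive root modulo 74.

Yes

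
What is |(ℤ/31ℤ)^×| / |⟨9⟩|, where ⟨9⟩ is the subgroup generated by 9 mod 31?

Since 9 ∈ (Z/31Z)^×, its order divides φ(31) = 31 − 1 = 30 = 2 · 3 · 5.
Divisors of 30: 1, 2, 3, 5, 6, 10, 15, 30.
Evaluate successive powers at the divisors of 30:
9^1 ≡ 9 (mod 31)
9^2 ≡ 19 (mod 31)
9^3 ≡ 16 (mod 31)
9^5 ≡ 25 (mod 31)
9^6 ≡ 8 (mod 31)
9^10 ≡ 5 (mod 31)
9^15 ≡ 1 (mod 31) ✓
The order of 9 is 15, so the subgroup it generates has 15 elements.
Index = |(Z/31Z)^×| / |⟨9⟩| = 30 / 15 = 2.

2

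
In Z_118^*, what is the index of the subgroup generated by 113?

Since 113 ∈ (Z/118Z)^×, its order divides φ(118) = φ(2)·φ(59) = 1·58 = 58 = 2 · 29.
Divisors of 58: 1, 2, 29, 58.
Test each divisor d:
113^1 ≡ 113 (mod 118)
113^2 ≡ 25 (mod 118)
113^29 ≡ 117 (mod 118)
113^58 ≡ 1 (mod 118) ✓
The order of 113 is 58, so the subgroup it generates has 58 elements.
Index = |(Z/118Z)^×| / |⟨113⟩| = 58 / 58 = 1.

1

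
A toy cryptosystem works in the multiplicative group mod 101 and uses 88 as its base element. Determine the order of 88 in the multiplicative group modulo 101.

25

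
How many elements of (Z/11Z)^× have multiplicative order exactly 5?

φ(11) = 11 − 1 = 10 = 2 · 5.
In a cyclic group of order 10, there are φ(d) elements of order d for each divisor d of 10, and zero for non-divisors.
5 | 10, and φ(5) = 5 − 1 = 4.

4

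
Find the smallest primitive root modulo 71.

φ(71) = 71 − 1 = 70 = 2 · 5 · 7.
Test candidates g = 2, 3, … against the prime factors q ∈ {2, 5, 7} of φ(71): g is a generator iff g^(70/q) ≢ 1 for every such q.
g = 2: 2^35 ≡ 1 — hits 1, so not a primitive root.
g = 3: 3^35 ≡ 1 — hits 1, so not a primitive root.
g = 4: 4^35 ≡ 1 — hits 1, so not a primitive root.
g = 5: 5^35 ≡ 1 — hits 1, so not a primitive root.
g = 6: 6^35 ≡ 1 — hits 1, so not a primitive root.
g = 7: 7^35 ≡ 70; 7^14 ≡ 54; 7^10 ≡ 45 — none is 1, so 7 is a primitive root.
Hence the least primitive root of 71 is 7.

7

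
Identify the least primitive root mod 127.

3

φ(127) = 127 − 1 = 126 = 2 · 3^2 · 7.
Test candidates g = 2, 3, … against the prime factors q ∈ {2, 3, 7} of φ(127): g is a generator iff g^(126/q) ≢ 1 for every such q.
g = 2: 2^63 ≡ 1 — hits 1, so not a primitive root.
g = 3: 3^63 ≡ 126; 3^42 ≡ 107; 3^18 ≡ 4 — none is 1, so 3 is a primitive root.
So 3 is the smallest generator of (Z/127Z)^×.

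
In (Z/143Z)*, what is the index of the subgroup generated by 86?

6

ord(86) | φ(143) = φ(11·13) = (11−1)·(13−1) = 10·12 = 120 = 2^3 · 3 · 5.
Divisors of 120: 1, 2, 3, 4, 5, 6, 8, 10, 12, 15, 20, 24, 30, 40, 60, 120.
Compute 86^d (mod 143) for the divisors d until we hit 1:
86^1 ≡ 86 (mod 143)
86^2 ≡ 103 (mod 143)
86^3 ≡ 135 (mod 143)
86^4 ≡ 27 (mod 143)
86^5 ≡ 34 (mod 143)
86^6 ≡ 64 (mod 143)
86^8 ≡ 14 (mod 143)
86^10 ≡ 12 (mod 143)
86^12 ≡ 92 (mod 143)
86^15 ≡ 122 (mod 143)
86^20 ≡ 1 (mod 143) ✓
Thus |⟨86⟩| = ord(86) = 20.
[(Z/143Z)^× : ⟨86⟩] = 120/20 = 6.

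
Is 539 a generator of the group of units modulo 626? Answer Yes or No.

No

φ(626) = φ(2)·φ(313) = 1·312 = 312 = 2^3 · 3 · 13.
Test 539^(312/q) mod 626 for each prime factor q of 312:
539^156 ≡ 1 (mod 626)  [q = 2: ≡ 1 ✗]
539^104 ≡ 527 (mod 626)  [q = 3: ≢ 1 ✓]
539^24 ≡ 463 (mod 626)  [q = 13: ≢ 1 ✓]
The check at q = 2 fails, so 539 generates a proper subgroup.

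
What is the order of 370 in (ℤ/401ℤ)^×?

400

By Lagrange's theorem, ord_401(370) divides φ(401) = 401 − 1 = 400 = 2^4 · 5^2.
Divisors of 400: 1, 2, 4, 5, 8, 10, 16, 20, 25, 40, 50, 80, 100, 200, 400.
Compute 370^d (mod 401) for the divisors d until we hit 1:
370^1 ≡ 370 (mod 401)
370^2 ≡ 159 (mod 401)
370^4 ≡ 18 (mod 401)
370^5 ≡ 244 (mod 401)
370^8 ≡ 324 (mod 401)
370^10 ≡ 188 (mod 401)
370^16 ≡ 315 (mod 401)
370^20 ≡ 56 (mod 401)
370^25 ≡ 30 (mod 401)
370^40 ≡ 329 (mod 401)
370^50 ≡ 98 (mod 401)
370^80 ≡ 372 (mod 401)
370^100 ≡ 381 (mod 401)
370^200 ≡ 400 (mod 401)
370^400 ≡ 1 (mod 401) ✓
Hence ord(370) = 400.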